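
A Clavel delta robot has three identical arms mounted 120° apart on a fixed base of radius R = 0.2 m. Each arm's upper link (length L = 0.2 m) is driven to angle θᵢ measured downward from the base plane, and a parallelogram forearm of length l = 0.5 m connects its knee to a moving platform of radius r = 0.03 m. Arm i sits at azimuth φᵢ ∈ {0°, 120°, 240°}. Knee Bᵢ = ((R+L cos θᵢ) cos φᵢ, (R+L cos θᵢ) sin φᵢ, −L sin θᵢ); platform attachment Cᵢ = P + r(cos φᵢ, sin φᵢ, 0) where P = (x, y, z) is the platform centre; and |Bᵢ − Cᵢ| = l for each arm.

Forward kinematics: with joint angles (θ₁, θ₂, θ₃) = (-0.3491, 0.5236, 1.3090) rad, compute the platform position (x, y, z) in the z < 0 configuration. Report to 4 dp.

arm 1 at φ=0.0°: (R−r)+L cos θ1 = 0.3579;  centre 1 = (0.3579, 0.0000, 0.0684)
φ2=120.0°: virtual centre (-0.1716, 0.2972, -0.1000), radius l
arm 3 at φ=240.0°: (R−r)+L cos θ3 = 0.2218;  centre 3 = (-0.1109, -0.1921, -0.1932)
subtract pairs → two planes through P
[-1.0591 0.5944 -0.3368]·P = -0.0050;  [-0.9376 -0.3841 -0.5232]·P = -0.0463
det = 0.9642;  x = 0.0305+-0.4567z,  y = 0.0460+-0.2471z
quadratic in z: (1.2697)z²+(0.1395)z+(-0.1360)=0, √Δ=0.8428 → z ∈ {-0.3868, 0.2769}; z = -0.3868 (taking z<0)
x = 0.2072, y = 0.1416

(0.2072, 0.1416, -0.3868)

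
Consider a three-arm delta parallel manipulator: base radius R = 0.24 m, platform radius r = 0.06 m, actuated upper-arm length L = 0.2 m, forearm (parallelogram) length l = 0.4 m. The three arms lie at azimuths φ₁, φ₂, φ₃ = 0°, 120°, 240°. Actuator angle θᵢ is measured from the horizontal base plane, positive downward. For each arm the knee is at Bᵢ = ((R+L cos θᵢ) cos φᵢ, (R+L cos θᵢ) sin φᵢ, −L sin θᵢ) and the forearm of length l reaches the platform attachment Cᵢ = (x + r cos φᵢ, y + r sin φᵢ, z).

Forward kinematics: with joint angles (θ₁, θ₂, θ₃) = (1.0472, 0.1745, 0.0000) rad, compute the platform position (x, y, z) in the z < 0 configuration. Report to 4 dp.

(-0.1152, -0.0129, -0.2334)

arm 1 at φ=0.0°: (R−r)+L cos θ1 = 0.2800;  S1 = (0.2800, 0.0000, -0.1732)
φ2=120.0°: virtual centre (-0.1885, 0.3265, -0.0347), radius l
S3 = (0.3800·cos240.0°, 0.3800·sin240.0°, 0.0000) = (-0.1900, -0.3291, 0.0000)
|S₂|²−|S₁|² = 0.0349;  |S₃|²−|S₁|² = 0.0360
plane₁₂: -0.9370x+0.6529y+0.2770z = 0.0349
det = 1.2304;  x = -0.0378+0.3320z,  y = -0.0007+0.0522z
into |P−S₁|² = l²: 1.1129z² + 0.1353z + -0.0290 = 0;  Δ = 0.1475;  z = -0.2334 or 0.1117 → z<0 root = -0.2334
x = -0.1152, y = -0.0129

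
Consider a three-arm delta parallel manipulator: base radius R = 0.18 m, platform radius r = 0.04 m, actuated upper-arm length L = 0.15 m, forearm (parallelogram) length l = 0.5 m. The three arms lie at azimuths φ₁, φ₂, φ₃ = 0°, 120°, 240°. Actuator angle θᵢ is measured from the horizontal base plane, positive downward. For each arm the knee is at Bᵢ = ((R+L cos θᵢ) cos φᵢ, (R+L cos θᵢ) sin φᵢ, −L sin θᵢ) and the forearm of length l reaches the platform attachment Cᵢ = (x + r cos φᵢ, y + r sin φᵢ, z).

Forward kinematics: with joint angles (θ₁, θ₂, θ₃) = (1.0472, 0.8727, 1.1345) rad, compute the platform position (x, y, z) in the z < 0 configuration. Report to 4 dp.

(-0.0081, 0.0436, -0.5752)

φ1=0.0°: virtual centre (0.2150, 0.0000, -0.1299), radius l
arm 2 at φ=120.0°: (R−r)+L cos θ2 = 0.2364;  S2 = (-0.1182, 0.2047, -0.1149)
φ3=240.0°: virtual centre (-0.1017, -0.1761, -0.1359), radius l
subtract pairs → two planes through P
plane₁₂: -0.6664x+0.4095y+0.0300z = 0.0060
Cramer: x(z) = -0.0016+0.0114z;  y(z) = 0.0121-0.0547z
quadratic in z: (1.0031)z²+(0.2536)z+(-0.1861)=0, √Δ=0.9005 → z ∈ {-0.5752, 0.3225}; z = -0.5752 (taking z<0)
x = -0.0081, y = 0.0436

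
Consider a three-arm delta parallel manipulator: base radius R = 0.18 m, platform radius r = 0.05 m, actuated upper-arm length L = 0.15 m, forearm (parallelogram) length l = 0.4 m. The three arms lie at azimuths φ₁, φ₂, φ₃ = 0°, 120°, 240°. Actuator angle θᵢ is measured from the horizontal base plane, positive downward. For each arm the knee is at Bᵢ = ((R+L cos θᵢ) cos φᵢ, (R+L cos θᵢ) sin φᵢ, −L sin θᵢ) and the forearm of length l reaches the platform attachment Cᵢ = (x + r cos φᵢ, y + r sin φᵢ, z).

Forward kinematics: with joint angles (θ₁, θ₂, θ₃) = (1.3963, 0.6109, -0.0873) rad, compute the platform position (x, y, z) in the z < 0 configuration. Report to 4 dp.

(-0.1808, -0.0774, -0.3491)

φ1=0.0°: virtual centre (0.1560, 0.0000, -0.1477), radius l
arm 2 at φ=120.0°: (R−r)+L cos θ2 = 0.2529;  O2 = (-0.1264, 0.2190, -0.0860)
arm 3 at φ=240.0°: (R−r)+L cos θ3 = 0.2794;  O3 = (-0.1397, -0.2420, 0.0131)
eliminate P² terms by subtracting sphere 1 from 2 and 3
[-0.5650 0.4380 0.1234]·P = 0.0252;  [-0.5915 -0.4840 0.3216]·P = 0.0321
Cramer: x(z) = -0.0493+0.3766z;  y(z) = -0.0061+0.2042z
sphere 1 gives Az²+Bz+C=0 with A=1.1835, B=0.1383, C=-0.0960;  B²−4AC=0.4736;  roots -0.3491, 0.2323;  negative root z = -0.3491
x = -0.1808, y = -0.0774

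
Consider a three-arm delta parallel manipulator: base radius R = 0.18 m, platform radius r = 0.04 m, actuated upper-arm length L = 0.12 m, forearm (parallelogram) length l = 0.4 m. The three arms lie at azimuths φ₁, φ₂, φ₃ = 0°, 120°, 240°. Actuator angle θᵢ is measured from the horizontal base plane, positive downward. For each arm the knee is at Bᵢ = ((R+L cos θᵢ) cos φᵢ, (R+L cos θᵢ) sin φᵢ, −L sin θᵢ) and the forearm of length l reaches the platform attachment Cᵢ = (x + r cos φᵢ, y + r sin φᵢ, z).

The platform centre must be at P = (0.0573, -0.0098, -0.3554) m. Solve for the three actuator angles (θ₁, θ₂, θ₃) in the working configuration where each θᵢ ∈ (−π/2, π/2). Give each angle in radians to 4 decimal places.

θ₁ = 0.0871, θ₂ = 0.6107, θ₃ = 0.5233

rotate P by −φ1: (0.0573, -0.0098, -0.3554)
  e−x'=0.0827;  (l²−L²−(e−x')²−y'²−z²)/2L = 0.0515
  γ=atan2(-0.3554,0.0827)=-1.3422;  ψ=arccos(0.1411)=1.4292;  θ1=γ+ψ≈0.0871
rotate P by −φ2: (-0.0371, -0.0447, -0.3554)
  A=0.1771, B=-0.3554, C=(l²−L²−A²−y'²−z²)/(2L)=-0.0587
  θ2 = atan2(B,A) + arccos(C/0.3971) = 0.6107
φ3=240.0° → target in arm frame (-0.0202, 0.0545)
  A=0.1602, B=-0.3554, C=(l²−L²−A²−y'²−z²)/(2L)=-0.0389
  θ3 = atan2(B,A) + arccos(C/0.3898) = 0.5233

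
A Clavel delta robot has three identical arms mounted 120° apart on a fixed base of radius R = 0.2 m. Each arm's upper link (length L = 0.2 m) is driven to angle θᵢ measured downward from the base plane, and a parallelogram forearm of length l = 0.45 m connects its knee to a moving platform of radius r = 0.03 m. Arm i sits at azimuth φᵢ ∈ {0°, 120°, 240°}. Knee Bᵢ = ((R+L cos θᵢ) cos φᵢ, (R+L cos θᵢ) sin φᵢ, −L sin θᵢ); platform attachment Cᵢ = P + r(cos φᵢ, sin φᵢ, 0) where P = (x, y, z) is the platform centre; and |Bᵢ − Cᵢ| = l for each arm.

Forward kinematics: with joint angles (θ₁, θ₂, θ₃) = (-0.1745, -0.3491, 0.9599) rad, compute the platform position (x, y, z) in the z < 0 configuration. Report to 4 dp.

O1 = (0.3670·cos0.0°, 0.3670·sin0.0°, 0.0347) = (0.3670, 0.0000, 0.0347)
arm 2 at φ=120.0°: ρ2 = 0.3579;  O2 = (-0.1790, 0.3100, 0.0684)
φ3=240.0°: virtual centre (-0.1424, -0.2466, -0.1638), radius l
subtract pairs → two planes through P
[-1.0919 0.6200 0.0674]·P = -0.0031;  [-1.0186 -0.4932 -0.3971]·P = -0.0280
det = 1.1700;  x = 0.0161+-0.1820z,  y = 0.0234+-0.4292z
into |P−O₁|² = l²: 1.2174z² + 0.0382z + -0.0776 = 0;  Δ = 0.3796;  z = -0.2687 or 0.2374 → z<0 root = -0.2687
x = 0.0650, y = 0.1388

(0.0650, 0.1388, -0.2687)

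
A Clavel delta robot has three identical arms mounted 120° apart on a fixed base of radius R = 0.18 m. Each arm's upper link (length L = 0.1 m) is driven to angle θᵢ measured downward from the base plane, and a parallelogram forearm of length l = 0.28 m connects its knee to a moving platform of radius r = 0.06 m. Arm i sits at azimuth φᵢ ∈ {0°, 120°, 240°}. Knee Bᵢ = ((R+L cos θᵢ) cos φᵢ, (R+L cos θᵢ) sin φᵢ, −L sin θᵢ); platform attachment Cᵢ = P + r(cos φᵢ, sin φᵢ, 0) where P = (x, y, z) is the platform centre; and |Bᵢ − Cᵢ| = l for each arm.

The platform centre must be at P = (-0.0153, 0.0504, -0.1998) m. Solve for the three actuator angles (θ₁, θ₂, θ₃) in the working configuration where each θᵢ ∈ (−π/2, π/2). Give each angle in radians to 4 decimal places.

φ1=0.0° → target in arm frame (-0.0153, 0.0504)
  A cos θ + B sin θ = C:  0.1353·cos θ + -0.1998·sin θ = 0.0382
  θ1 = atan2(B,A) + arccos(C/0.2413) = 0.4364
rotate P by −φ2: (0.0513, -0.0119, -0.1998)
  A=0.0687, B=-0.1998, C=(l²−L²−A²−y'²−z²)/(2L)=0.1181
  γ=atan2(-0.1998,0.0687)=-1.2396;  ψ=arccos(0.5589)=0.9777;  θ2=γ+ψ≈-0.2619
arm 3 (φ=240.0°): x'=-0.0360, y'=-0.0385
  e−x'=0.1560;  (l²−L²−(e−x')²−y'²−z²)/2L = 0.0133
  √(A²+B²)=0.2535;  θ3 = -0.9079+1.5182 ≈ 0.6103

θ₁ = 0.4364, θ₂ = -0.2619, θ₃ = 0.6103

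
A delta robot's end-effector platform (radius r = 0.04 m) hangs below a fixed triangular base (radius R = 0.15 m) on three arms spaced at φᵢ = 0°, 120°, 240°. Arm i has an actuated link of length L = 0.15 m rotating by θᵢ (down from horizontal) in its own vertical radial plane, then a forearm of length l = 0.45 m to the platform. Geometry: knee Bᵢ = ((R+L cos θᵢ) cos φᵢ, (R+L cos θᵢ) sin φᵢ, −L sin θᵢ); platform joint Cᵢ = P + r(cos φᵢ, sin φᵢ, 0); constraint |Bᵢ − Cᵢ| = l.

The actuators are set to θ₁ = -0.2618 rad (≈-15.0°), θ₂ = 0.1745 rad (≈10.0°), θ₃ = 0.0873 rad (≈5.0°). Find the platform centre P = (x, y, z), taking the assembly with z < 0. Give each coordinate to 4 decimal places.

(0.0543, -0.0111, -0.3638)

φ1=0.0°: virtual centre (0.2549, 0.0000, 0.0388), radius l
arm 2 at φ=120.0°: e+L cos θ2 = 0.2577;  centre 2 = (-0.1289, 0.2232, -0.0260)
arm 3 at φ=240.0°: e+L cos θ3 = 0.2594;  centre 3 = (-0.1297, -0.2247, -0.0131)
|centre ₂|²−|centre ₁|² = 0.0006;  |centre ₃|²−|centre ₁|² = 0.0010
[-0.7675 0.4464 -0.1297]·P = 0.0006;  [-0.7692 -0.4493 -0.1038]·P = 0.0010
Cramer: x(z) = -0.0011-0.1520z;  y(z) = -0.0004+0.0292z
sphere 1 gives Az²+Bz+C=0 with A=1.0240, B=0.0002, C=-0.1355;  B²−4AC=0.5549;  roots -0.3638, 0.3637;  negative root z = -0.3638
x = 0.0543, y = -0.0111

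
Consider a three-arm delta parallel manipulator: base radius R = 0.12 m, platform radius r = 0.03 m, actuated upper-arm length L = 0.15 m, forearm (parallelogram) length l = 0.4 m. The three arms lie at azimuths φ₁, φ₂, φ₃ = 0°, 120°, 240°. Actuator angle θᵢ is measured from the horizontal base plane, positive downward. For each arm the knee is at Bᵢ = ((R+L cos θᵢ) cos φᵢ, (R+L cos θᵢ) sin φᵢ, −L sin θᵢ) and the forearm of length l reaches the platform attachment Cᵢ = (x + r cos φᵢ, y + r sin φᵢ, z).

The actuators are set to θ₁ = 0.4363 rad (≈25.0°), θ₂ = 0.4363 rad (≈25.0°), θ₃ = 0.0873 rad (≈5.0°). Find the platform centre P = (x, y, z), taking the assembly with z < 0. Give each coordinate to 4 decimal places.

arm 1 at φ=0.0°: (R−r)+L cos θ1 = 0.2259;  S1 = (0.2259, 0.0000, -0.0634)
S2 = (0.2259·cos120.0°, 0.2259·sin120.0°, -0.0634) = (-0.1130, 0.1957, -0.0634)
arm 3 at φ=240.0°: (R−r)+L cos θ3 = 0.2394;  S3 = (-0.1197, -0.2074, -0.0131)
subtract pairs → two planes through P
[-0.6778 0.3914 0.0000]·P = 0.0000;  [-0.6913 -0.4147 0.1006]·P = 0.0024
det = 0.5517;  x = -0.0017+0.0714z,  y = -0.0030+0.1236z
into |P−S₁|² = l²: 1.0204z² + 0.0935z + -0.1041 = 0;  Δ = 0.4338;  z = -0.3686 or 0.2769 → z<0 root = -0.3686
x = -0.0280, y = -0.0486

(-0.0280, -0.0486, -0.3686)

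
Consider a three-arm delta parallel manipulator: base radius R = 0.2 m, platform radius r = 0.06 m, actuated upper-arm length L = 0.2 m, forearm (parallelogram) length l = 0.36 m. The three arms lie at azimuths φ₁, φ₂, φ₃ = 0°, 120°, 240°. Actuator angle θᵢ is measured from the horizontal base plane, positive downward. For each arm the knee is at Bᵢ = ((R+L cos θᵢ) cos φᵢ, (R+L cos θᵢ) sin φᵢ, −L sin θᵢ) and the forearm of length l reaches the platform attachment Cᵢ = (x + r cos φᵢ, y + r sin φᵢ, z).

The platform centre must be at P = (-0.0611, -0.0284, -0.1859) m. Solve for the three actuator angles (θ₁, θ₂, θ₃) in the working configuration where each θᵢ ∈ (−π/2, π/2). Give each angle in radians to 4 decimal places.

arm 1 (φ=0.0°): x'=-0.0611, y'=-0.0284
  e−x'=0.2011;  (l²−L²−(e−x')²−y'²−z²)/2L = 0.0345
  θ1 = atan2(B,A) + arccos(C/0.2739) = 0.6984
rotate P by −φ2: (0.0060, 0.0671, -0.1859)
  A cos θ + B sin θ = C:  0.1340·cos θ + -0.1859·sin θ = 0.0814
  θ2 = atan2(B,A) + arccos(C/0.2292) = 0.2615
φ3=240.0° → target in arm frame (0.0551, -0.0387)
  A=0.0849, B=-0.1859, C=(l²−L²−A²−y'²−z²)/(2L)=0.1159
  √(A²+B²)=0.2044;  θ3 = -1.1426+0.9680 ≈ -0.1746

θ₁ = 0.6984, θ₂ = 0.2615, θ₃ = -0.1746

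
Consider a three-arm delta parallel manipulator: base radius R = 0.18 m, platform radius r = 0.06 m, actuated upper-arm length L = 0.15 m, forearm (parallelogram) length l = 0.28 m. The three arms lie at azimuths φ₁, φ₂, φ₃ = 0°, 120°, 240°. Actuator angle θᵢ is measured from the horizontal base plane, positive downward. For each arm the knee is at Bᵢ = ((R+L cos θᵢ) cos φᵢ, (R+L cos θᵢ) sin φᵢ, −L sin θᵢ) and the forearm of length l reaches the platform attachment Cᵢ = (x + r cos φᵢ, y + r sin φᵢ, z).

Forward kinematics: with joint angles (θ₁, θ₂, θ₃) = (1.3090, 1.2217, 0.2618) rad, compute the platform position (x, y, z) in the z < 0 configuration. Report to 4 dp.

(-0.0688, -0.0960, -0.2766)

φ1=0.0°: virtual centre (0.1588, 0.0000, -0.1449), radius l
arm 2 at φ=120.0°: e+L cos θ2 = 0.1713;  centre 2 = (-0.0857, 0.1484, -0.1410)
φ3=240.0°: virtual centre (-0.1324, -0.2294, -0.0388), radius l
subtract pairs → two planes through P
plane₁₂: -0.4890x+0.2967y+0.0079z = 0.0030
det = 0.3972;  x = -0.0225+0.1676z,  y = -0.0269+0.2496z
quadratic in z: (1.0904)z²+(0.2156)z+(-0.0238)=0, √Δ=0.3877 → z ∈ {-0.2766, 0.0789}; z = -0.2766 (taking z<0)
x = -0.0688, y = -0.0960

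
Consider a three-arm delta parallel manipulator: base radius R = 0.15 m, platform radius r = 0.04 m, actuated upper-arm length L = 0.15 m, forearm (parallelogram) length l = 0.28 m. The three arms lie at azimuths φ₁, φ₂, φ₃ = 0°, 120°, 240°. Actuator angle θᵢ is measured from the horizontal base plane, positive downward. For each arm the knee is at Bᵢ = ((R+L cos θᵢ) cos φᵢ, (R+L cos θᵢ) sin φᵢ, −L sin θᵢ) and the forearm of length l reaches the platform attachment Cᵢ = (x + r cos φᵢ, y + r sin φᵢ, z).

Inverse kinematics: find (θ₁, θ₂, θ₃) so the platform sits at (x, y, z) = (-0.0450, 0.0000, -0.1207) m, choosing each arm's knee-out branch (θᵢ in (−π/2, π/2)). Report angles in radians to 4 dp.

φ1=0.0° → target in arm frame (-0.0450, 0.0000)
  A=0.1550, B=-0.1207, C=(l²−L²−A²−y'²−z²)/(2L)=0.0577
  θ1 = atan2(B,A) + arccos(C/0.1965) = 0.6111
φ2=120.0° → target in arm frame (0.0225, 0.0390)
  A cos θ + B sin θ = C:  0.0875·cos θ + -0.1207·sin θ = 0.1072
  γ=atan2(-0.1207,0.0875)=-0.9435;  ψ=arccos(0.7190)=0.7684;  θ2=γ+ψ≈-0.1751
φ3=240.0° → target in arm frame (0.0225, -0.0390)
  e−x'=0.0875;  (l²−L²−(e−x')²−y'²−z²)/2L = 0.1072
  γ=atan2(-0.1207,0.0875)=-0.9435;  ψ=arccos(0.7190)=0.7684;  θ3=γ+ψ≈-0.1751

θ₁ = 0.6111, θ₂ = -0.1751, θ₃ = -0.1751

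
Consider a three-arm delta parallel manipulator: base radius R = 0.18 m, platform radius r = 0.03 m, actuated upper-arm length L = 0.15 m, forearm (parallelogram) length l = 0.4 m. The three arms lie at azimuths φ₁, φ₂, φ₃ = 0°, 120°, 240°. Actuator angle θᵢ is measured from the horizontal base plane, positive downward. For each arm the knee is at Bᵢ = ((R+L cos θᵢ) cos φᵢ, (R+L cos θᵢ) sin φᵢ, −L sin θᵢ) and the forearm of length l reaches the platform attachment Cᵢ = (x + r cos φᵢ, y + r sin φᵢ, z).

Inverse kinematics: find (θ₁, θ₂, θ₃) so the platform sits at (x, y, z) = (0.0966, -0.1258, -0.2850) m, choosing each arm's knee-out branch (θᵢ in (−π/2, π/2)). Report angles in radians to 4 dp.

θ₁ = -0.2617, θ₂ = 1.1346, θ₃ = -0.0001

φ1=0.0° → target in arm frame (0.0966, -0.1258)
  e−x'=0.0534;  (l²−L²−(e−x')²−y'²−z²)/2L = 0.1253
  √(A²+B²)=0.2900;  θ1 = -1.3856+1.1238 ≈ -0.2617
rotate P by −φ2: (-0.1572, -0.0208, -0.2850)
  e−x'=0.3072;  (l²−L²−(e−x')²−y'²−z²)/2L = -0.1285
  √(A²+B²)=0.4191;  θ2 = -0.7479+1.8825 ≈ 1.1346
φ3=240.0° → target in arm frame (0.0606, 0.1466)
  A cos θ + B sin θ = C:  0.0894·cos θ + -0.2850·sin θ = 0.0894
  √(A²+B²)=0.2987;  θ3 = -1.2670+1.2669 ≈ -0.0001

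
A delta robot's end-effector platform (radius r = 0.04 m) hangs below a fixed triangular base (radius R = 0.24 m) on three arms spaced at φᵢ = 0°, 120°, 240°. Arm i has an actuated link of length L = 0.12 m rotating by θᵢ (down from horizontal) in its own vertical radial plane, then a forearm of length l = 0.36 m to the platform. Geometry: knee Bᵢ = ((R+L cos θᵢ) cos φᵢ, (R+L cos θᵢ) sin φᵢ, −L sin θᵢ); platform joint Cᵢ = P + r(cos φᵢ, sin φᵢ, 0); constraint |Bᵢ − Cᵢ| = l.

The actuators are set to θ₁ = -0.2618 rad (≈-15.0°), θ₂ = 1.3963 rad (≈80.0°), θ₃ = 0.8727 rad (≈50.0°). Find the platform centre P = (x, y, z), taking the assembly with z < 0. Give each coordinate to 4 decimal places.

arm 1 at φ=0.0°: ρ1 = 0.3159;  centre 1 = (0.3159, 0.0000, 0.0311)
centre 2 = (0.2208·cos120.0°, 0.2208·sin120.0°, -0.1182) = (-0.1104, 0.1912, -0.1182)
centre 3 = (0.2771·cos240.0°, 0.2771·sin240.0°, -0.0919) = (-0.1386, -0.2400, -0.0919)
subtract pairs → two planes through P
linear system: -0.8527x+0.3825y = -0.0380−-0.2985z; -0.9090x+-0.4800y = -0.0155−-0.2460z
det = 0.7569;  x = 0.0320+-0.3136z,  y = -0.0282+0.0813z
into |P−centre ₁|² = l²: 1.1049z² + 0.1114z + -0.0472 = 0;  Δ = 0.2211;  z = -0.2632 or 0.1624 → z<0 root = -0.2632
x = 0.1145, y = -0.0496

(0.1145, -0.0496, -0.2632)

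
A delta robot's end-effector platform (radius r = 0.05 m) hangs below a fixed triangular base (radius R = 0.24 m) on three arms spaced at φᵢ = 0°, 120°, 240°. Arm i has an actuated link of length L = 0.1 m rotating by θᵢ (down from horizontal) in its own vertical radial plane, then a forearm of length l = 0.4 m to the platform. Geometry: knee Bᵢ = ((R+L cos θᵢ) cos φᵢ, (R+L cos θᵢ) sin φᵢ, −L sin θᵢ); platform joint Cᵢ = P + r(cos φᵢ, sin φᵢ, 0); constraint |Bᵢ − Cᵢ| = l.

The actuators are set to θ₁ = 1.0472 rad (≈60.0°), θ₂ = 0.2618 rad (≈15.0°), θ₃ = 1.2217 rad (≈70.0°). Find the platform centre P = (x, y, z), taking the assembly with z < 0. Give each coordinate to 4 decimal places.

arm 1 at φ=0.0°: e+L cos θ1 = 0.2400;  centre 1 = (0.2400, 0.0000, -0.0866)
φ2=120.0°: virtual centre (-0.1433, 0.2482, -0.0259), radius l
φ3=240.0°: virtual centre (-0.1121, -0.1942, -0.0940), radius l
subtract pairs → two planes through P
plane₁₂: -0.7666x+0.4964y+0.1214z = 0.0177
det = 0.6473;  x = -0.0060+0.0616z,  y = 0.0264+-0.1496z
sphere 1 gives Az²+Bz+C=0 with A=1.0262, B=0.1350, C=-0.0913;  B²−4AC=0.3929;  roots -0.3712, 0.2396;  negative root z = -0.3712
x = -0.0289, y = 0.0819

(-0.0289, 0.0819, -0.3712)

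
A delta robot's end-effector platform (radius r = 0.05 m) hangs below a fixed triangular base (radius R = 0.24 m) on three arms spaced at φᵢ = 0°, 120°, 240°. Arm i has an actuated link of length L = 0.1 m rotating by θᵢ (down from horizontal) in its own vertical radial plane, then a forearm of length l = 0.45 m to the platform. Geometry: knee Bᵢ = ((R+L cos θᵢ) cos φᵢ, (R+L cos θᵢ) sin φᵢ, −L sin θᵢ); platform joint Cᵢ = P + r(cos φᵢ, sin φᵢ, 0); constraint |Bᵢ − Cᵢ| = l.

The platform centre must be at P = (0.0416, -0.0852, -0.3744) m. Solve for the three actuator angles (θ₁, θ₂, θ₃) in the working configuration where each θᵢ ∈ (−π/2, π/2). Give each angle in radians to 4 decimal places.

arm 1 (φ=0.0°): x'=0.0416, y'=-0.0852
  A=0.1484, B=-0.3744, C=(l²−L²−A²−y'²−z²)/(2L)=0.1152
  γ=atan2(-0.3744,0.1484)=-1.1934;  ψ=arccos(0.2861)=1.2807;  θ1=γ+ψ≈0.0872
φ2=120.0° → target in arm frame (-0.0946, 0.0066)
  A cos θ + B sin θ = C:  0.2846·cos θ + -0.3744·sin θ = -0.1435
  θ2 = atan2(B,A) + arccos(C/0.4703) = 0.9601
arm 3 (φ=240.0°): x'=0.0530, y'=0.0786
  A cos θ + B sin θ = C:  0.1370·cos θ + -0.3744·sin θ = 0.1368
  γ=atan2(-0.3744,0.1370)=-1.2200;  ψ=arccos(0.3432)=1.2204;  θ3=γ+ψ≈0.0004

θ₁ = 0.0872, θ₂ = 0.9601, θ₃ = 0.0004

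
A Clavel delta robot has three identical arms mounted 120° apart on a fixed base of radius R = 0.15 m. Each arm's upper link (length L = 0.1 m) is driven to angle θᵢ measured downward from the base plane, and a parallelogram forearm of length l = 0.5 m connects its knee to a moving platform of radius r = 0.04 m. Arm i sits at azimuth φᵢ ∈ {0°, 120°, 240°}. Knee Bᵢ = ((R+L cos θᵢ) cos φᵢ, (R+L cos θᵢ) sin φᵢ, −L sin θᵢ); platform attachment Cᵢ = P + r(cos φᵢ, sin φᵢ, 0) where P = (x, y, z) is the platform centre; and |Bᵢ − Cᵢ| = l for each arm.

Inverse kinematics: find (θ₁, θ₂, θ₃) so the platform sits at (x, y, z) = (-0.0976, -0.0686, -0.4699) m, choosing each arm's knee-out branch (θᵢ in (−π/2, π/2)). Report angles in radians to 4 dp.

θ₁ = 0.6982, θ₂ = 0.3490, θ₃ = -0.1745

rotate P by −φ1: (-0.0976, -0.0686, -0.4699)
  A=0.2076, B=-0.4699, C=(l²−L²−A²−y'²−z²)/(2L)=-0.1430
  √(A²+B²)=0.5137;  θ1 = -1.1548+1.8530 ≈ 0.6982
rotate P by −φ2: (-0.0106, 0.1188, -0.4699)
  A=0.1206, B=-0.4699, C=(l²−L²−A²−y'²−z²)/(2L)=-0.0474
  θ2 = atan2(B,A) + arccos(C/0.4851) = 0.3490
φ3=240.0° → target in arm frame (0.1082, -0.0502)
  A cos θ + B sin θ = C:  0.0018·cos θ + -0.4699·sin θ = 0.0833
  γ=atan2(-0.4699,0.0018)=-1.5670;  ψ=arccos(0.1774)=1.3925;  θ3=γ+ψ≈-0.1745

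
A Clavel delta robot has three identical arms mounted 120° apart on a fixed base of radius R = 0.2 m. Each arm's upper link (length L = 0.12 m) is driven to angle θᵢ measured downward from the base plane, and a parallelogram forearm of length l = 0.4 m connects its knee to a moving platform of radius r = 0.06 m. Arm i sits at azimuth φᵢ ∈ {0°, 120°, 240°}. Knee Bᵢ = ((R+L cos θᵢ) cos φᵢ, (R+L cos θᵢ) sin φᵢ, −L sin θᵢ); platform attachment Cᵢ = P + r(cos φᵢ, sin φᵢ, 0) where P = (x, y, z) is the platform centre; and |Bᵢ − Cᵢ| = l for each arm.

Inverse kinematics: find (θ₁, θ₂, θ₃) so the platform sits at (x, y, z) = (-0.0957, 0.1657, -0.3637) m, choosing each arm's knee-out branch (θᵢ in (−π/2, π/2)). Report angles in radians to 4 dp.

arm 1 (φ=0.0°): x'=-0.0957, y'=0.1657
  A=0.2357, B=-0.3637, C=(l²−L²−A²−y'²−z²)/(2L)=-0.2904
  √(A²+B²)=0.4334;  θ1 = -0.9958+2.3050 ≈ 1.3092
arm 2 (φ=120.0°): x'=0.1914, y'=0.0000
  A=-0.0514, B=-0.3637, C=(l²−L²−A²−y'²−z²)/(2L)=0.0445
  γ=atan2(-0.3637,-0.0514)=-1.7111;  ψ=arccos(0.1212)=1.4493;  θ2=γ+ψ≈-0.2618
φ3=240.0° → target in arm frame (-0.0957, -0.1657)
  e−x'=0.2357;  (l²−L²−(e−x')²−y'²−z²)/2L = -0.2903
  γ=atan2(-0.3637,0.2357)=-0.9959;  ψ=arccos(-0.6699)=2.3049;  θ3=γ+ψ≈1.3090

θ₁ = 1.3092, θ₂ = -0.2618, θ₃ = 1.3090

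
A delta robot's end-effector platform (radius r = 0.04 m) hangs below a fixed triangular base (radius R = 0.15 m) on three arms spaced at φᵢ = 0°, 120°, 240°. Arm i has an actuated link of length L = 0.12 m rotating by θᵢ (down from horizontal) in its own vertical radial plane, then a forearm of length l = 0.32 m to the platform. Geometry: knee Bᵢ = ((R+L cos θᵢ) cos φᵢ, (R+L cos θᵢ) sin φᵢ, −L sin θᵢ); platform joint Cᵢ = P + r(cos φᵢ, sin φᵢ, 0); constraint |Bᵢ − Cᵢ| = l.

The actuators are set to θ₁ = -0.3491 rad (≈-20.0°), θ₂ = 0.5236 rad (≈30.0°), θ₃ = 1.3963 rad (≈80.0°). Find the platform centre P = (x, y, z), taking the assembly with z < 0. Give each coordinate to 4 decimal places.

O1 = (0.2228·cos0.0°, 0.2228·sin0.0°, 0.0410) = (0.2228, 0.0000, 0.0410)
φ2=120.0°: virtual centre (-0.1070, 0.1853, -0.0600), radius l
φ3=240.0°: virtual centre (-0.0654, -0.1133, -0.1182), radius l
subtract pairs → two planes through P
[-0.6594 0.3705 -0.2021]·P = -0.0019;  [-0.5764 -0.2266 -0.3184]·P = -0.0202
Cramer: x(z) = 0.0219-0.4512z;  y(z) = 0.0337-0.2576z
into |P−O₁|² = l²: 1.2700z² + 0.0819z + -0.0592 = 0;  Δ = 0.3075;  z = -0.2506 or 0.1861 → z<0 root = -0.2506
x = 0.1349, y = 0.0982

(0.1349, 0.0982, -0.2506)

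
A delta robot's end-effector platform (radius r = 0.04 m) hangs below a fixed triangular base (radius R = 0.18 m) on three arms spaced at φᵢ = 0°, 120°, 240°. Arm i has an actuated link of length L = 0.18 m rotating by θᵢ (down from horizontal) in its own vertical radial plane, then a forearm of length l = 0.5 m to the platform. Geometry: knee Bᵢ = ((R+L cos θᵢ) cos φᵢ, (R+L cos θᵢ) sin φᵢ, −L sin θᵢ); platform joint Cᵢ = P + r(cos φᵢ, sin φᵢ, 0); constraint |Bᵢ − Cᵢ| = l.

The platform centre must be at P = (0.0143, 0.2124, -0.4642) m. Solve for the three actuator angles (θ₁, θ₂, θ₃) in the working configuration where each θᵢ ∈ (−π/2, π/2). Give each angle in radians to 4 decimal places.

φ1=0.0° → target in arm frame (0.0143, 0.2124)
  e−x'=0.1257;  (l²−L²−(e−x')²−y'²−z²)/2L = -0.1633
  θ1 = atan2(B,A) + arccos(C/0.4809) = 0.6109
rotate P by −φ2: (0.1768, -0.1186, -0.4642)
  e−x'=-0.0368;  (l²−L²−(e−x')²−y'²−z²)/2L = -0.0369
  √(A²+B²)=0.4657;  θ2 = -1.6499+1.6502 ≈ 0.0003
φ3=240.0° → target in arm frame (-0.1911, -0.0938)
  A=0.3311, B=-0.4642, C=(l²−L²−A²−y'²−z²)/(2L)=-0.3231
  θ3 = atan2(B,A) + arccos(C/0.5702) = 1.2220

θ₁ = 0.6109, θ₂ = 0.0003, θ₃ = 1.2220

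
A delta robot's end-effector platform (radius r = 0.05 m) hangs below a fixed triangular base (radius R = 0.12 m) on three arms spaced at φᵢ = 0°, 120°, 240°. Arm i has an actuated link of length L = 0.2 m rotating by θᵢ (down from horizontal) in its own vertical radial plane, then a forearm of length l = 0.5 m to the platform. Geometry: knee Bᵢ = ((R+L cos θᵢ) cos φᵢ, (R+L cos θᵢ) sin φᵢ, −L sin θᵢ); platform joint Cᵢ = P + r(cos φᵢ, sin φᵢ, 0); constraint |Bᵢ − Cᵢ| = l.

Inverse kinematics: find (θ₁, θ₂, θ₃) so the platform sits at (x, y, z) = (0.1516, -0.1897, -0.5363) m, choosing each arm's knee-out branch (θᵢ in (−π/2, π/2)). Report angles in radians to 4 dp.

θ₁ = 0.4364, θ₂ = 1.3089, θ₃ = 0.6109

rotate P by −φ1: (0.1516, -0.1897, -0.5363)
  A=-0.0816, B=-0.5363, C=(l²−L²−A²−y'²−z²)/(2L)=-0.3007
  γ=atan2(-0.5363,-0.0816)=-1.7218;  ψ=arccos(-0.5542)=2.1582;  θ1=γ+ψ≈0.4364
φ2=120.0° → target in arm frame (-0.2401, -0.0364)
  A cos θ + B sin θ = C:  0.3101·cos θ + -0.5363·sin θ = -0.4377
  √(A²+B²)=0.6195;  θ2 = -1.0466+2.3555 ≈ 1.3089
rotate P by −φ3: (0.0885, 0.2261, -0.5363)
  e−x'=-0.0185;  (l²−L²−(e−x')²−y'²−z²)/2L = -0.3227
  √(A²+B²)=0.5366;  θ3 = -1.6053+2.2161 ≈ 0.6109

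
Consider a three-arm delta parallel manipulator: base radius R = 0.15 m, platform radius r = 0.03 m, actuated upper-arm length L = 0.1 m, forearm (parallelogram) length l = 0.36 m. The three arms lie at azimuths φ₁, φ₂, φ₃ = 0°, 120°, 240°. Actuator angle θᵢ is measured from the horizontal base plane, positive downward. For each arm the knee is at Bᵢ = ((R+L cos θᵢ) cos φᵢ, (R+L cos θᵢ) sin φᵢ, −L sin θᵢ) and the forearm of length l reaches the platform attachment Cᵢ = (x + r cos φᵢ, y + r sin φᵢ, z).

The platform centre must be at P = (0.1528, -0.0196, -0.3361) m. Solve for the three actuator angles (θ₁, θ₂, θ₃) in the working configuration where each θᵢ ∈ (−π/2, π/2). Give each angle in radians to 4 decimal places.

θ₁ = -0.1740, θ₂ = 1.3093, θ₃ = 1.1345

rotate P by −φ1: (0.1528, -0.0196, -0.3361)
  A cos θ + B sin θ = C:  -0.0328·cos θ + -0.3361·sin θ = 0.0259
  θ1 = atan2(B,A) + arccos(C/0.3377) = -0.1740
rotate P by −φ2: (-0.0934, -0.1225, -0.3361)
  A cos θ + B sin θ = C:  0.2134·cos θ + -0.3361·sin θ = -0.2695
  θ2 = atan2(B,A) + arccos(C/0.3981) = 1.3093
arm 3 (φ=240.0°): x'=-0.0594, y'=0.1421
  A=0.1794, B=-0.3361, C=(l²−L²−A²−y'²−z²)/(2L)=-0.2288
  √(A²+B²)=0.3810;  θ3 = -1.0804+2.2149 ≈ 1.1345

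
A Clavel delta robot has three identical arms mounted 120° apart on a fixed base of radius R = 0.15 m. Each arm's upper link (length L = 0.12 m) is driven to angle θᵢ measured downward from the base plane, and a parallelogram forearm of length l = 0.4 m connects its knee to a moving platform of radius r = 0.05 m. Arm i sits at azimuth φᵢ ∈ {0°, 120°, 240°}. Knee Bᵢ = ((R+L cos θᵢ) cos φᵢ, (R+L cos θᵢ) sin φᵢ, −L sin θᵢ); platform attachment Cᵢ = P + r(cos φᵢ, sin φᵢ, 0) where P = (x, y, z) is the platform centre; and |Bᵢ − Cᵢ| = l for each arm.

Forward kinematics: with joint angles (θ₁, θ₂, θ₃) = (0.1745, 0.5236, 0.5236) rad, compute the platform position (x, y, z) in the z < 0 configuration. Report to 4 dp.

φ1=0.0°: virtual centre (0.2182, 0.0000, -0.0208), radius l
O2 = (0.2039·cos120.0°, 0.2039·sin120.0°, -0.0600) = (-0.1020, 0.1766, -0.0600)
φ3=240.0°: virtual centre (-0.1020, -0.1766, -0.0600), radius l
subtract pairs → two planes through P
linear system: -0.6403x+0.3532y = -0.0029−-0.0783z; -0.6403x+-0.3532y = -0.0029−-0.0783z
Cramer: x(z) = 0.0045-0.1223z;  y(z) = 0.0000+0.0000z
into |P−O₁|² = l²: 1.0150z² + 0.0940z + -0.1139 = 0;  Δ = 0.4712;  z = -0.3844 or 0.2919 → z<0 root = -0.3844
x = 0.0515, y = 0.0000

(0.0515, 0.0000, -0.3844)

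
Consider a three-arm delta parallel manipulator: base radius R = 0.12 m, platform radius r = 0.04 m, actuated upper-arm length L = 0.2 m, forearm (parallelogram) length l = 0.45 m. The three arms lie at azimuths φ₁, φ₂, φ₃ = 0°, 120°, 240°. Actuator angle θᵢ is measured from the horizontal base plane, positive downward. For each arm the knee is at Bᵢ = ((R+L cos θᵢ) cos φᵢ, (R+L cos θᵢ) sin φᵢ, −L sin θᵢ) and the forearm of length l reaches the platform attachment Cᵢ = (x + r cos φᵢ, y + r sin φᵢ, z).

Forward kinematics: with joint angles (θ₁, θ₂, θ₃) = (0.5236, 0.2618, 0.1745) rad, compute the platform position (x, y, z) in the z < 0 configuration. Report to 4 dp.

φ1=0.0°: virtual centre (0.2532, 0.0000, -0.1000), radius l
centre 2 = (0.2732·cos120.0°, 0.2732·sin120.0°, -0.0518) = (-0.1366, 0.2366, -0.0518)
centre 3 = (0.2770·cos240.0°, 0.2770·sin240.0°, -0.0347) = (-0.1385, -0.2399, -0.0347)
|centre ₂|²−|centre ₁|² = 0.0032;  |centre ₃|²−|centre ₁|² = 0.0038
plane₁₂: -0.7796x+0.4732y+0.0965z = 0.0032
Cramer: x(z) = -0.0045+0.1451z;  y(z) = -0.0006+0.0352z
quadratic in z: (1.0223)z²+(0.1252)z+(-0.1261)=0, √Δ=0.7289 → z ∈ {-0.4177, 0.2953}; z = -0.4177 (taking z<0)
x = -0.0651, y = -0.0153

(-0.0651, -0.0153, -0.4177)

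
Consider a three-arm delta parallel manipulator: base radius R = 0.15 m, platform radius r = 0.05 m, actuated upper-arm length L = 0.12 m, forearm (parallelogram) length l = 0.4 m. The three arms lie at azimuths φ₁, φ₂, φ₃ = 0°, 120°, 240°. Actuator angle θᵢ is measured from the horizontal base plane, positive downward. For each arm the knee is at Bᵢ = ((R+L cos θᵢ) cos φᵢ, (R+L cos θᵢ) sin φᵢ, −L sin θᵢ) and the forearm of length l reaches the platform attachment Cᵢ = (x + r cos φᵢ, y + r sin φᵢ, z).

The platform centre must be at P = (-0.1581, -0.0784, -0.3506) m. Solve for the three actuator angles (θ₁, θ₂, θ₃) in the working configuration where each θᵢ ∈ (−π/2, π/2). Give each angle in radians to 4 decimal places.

rotate P by −φ1: (-0.1581, -0.0784, -0.3506)
  A cos θ + B sin θ = C:  0.2581·cos θ + -0.3506·sin θ = -0.2087
  √(A²+B²)=0.4354;  θ1 = -0.9362+2.0707 ≈ 1.1345
arm 2 (φ=120.0°): x'=0.0112, y'=0.1761
  A=0.0888, B=-0.3506, C=(l²−L²−A²−y'²−z²)/(2L)=-0.0676
  √(A²+B²)=0.3617;  θ2 = -1.3226+1.7589 ≈ 0.4363
φ3=240.0° → target in arm frame (0.1469, -0.0977)
  A cos θ + B sin θ = C:  -0.0469·cos θ + -0.3506·sin θ = 0.0455
  γ=atan2(-0.3506,-0.0469)=-1.7039;  ψ=arccos(0.1287)=1.4417;  θ3=γ+ψ≈-0.2622

θ₁ = 1.1345, θ₂ = 0.4363, θ₃ = -0.2622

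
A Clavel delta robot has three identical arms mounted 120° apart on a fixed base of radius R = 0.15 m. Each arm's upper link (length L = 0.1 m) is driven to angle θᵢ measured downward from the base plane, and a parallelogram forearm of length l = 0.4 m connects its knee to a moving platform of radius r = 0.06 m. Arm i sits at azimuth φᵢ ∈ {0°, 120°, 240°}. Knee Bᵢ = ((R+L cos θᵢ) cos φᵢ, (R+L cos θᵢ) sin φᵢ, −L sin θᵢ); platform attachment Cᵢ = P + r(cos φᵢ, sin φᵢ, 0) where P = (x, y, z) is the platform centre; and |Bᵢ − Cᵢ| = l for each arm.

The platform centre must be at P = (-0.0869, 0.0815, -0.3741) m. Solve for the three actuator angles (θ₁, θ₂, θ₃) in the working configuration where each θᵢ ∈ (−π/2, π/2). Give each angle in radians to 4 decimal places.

θ₁ = 0.7854, θ₂ = -0.1748, θ₃ = 0.5237

rotate P by −φ1: (-0.0869, 0.0815, -0.3741)
  A=0.1769, B=-0.3741, C=(l²−L²−A²−y'²−z²)/(2L)=-0.1394
  √(A²+B²)=0.4138;  θ1 = -1.1291+1.9145 ≈ 0.7854
arm 2 (φ=120.0°): x'=0.1140, y'=0.0345
  e−x'=-0.0240;  (l²−L²−(e−x')²−y'²−z²)/2L = 0.0414
  √(A²+B²)=0.3749;  θ2 = -1.6349+1.4601 ≈ -0.1748
rotate P by −φ3: (-0.0271, -0.1160, -0.3741)
  e−x'=0.1171;  (l²−L²−(e−x')²−y'²−z²)/2L = -0.0856
  θ3 = atan2(B,A) + arccos(C/0.3920) = 0.5237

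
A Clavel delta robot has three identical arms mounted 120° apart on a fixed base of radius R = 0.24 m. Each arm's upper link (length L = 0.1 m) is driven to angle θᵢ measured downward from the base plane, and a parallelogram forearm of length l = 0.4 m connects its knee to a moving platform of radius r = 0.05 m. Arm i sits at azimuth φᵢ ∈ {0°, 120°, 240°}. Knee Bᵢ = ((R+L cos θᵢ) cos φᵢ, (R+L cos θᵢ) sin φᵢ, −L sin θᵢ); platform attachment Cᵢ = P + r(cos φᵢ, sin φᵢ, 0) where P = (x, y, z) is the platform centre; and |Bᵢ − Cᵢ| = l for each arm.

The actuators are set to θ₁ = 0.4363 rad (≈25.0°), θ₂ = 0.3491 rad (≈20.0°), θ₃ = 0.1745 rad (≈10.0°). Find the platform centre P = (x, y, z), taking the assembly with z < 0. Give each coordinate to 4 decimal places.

φ1=0.0°: virtual centre (0.2806, 0.0000, -0.0423), radius l
φ2=120.0°: virtual centre (-0.1420, 0.2459, -0.0342), radius l
φ3=240.0°: virtual centre (-0.1442, -0.2498, -0.0174), radius l
subtract pairs → two planes through P
[-0.8452 0.4918 0.0161]·P = 0.0013;  [-0.8497 -0.4997 0.0498]·P = 0.0030
Cramer: x(z) = -0.0025+0.0387z;  y(z) = -0.0017+0.0338z
quadratic in z: (1.0026)z²+(0.0625)z+(-0.0780)=0, √Δ=0.5630 → z ∈ {-0.3119, 0.2496}; z = -0.3119 (taking z<0)
x = -0.0146, y = -0.0123

(-0.0146, -0.0123, -0.3119)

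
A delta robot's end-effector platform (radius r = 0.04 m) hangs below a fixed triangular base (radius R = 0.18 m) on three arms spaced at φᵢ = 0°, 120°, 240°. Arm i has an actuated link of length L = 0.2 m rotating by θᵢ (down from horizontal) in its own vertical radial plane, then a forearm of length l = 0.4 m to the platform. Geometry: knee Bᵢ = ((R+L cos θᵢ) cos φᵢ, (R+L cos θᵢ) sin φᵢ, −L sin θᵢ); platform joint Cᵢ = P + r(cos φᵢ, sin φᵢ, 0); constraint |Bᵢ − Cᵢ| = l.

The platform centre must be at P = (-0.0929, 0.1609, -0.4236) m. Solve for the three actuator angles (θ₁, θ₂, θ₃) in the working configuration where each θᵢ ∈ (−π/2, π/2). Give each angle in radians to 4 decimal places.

θ₁ = 1.3091, θ₂ = 0.2617, θ₃ = 1.3091

φ1=0.0° → target in arm frame (-0.0929, 0.1609)
  A=0.2329, B=-0.4236, C=(l²−L²−A²−y'²−z²)/(2L)=-0.3489
  γ=atan2(-0.4236,0.2329)=-1.0681;  ψ=arccos(-0.7218)=2.3772;  θ1=γ+ψ≈1.3091
arm 2 (φ=120.0°): x'=0.1858, y'=0.0000
  A=-0.0458, B=-0.4236, C=(l²−L²−A²−y'²−z²)/(2L)=-0.1538
  θ2 = atan2(B,A) + arccos(C/0.4261) = 0.2617
φ3=240.0° → target in arm frame (-0.0929, -0.1609)
  e−x'=0.2329;  (l²−L²−(e−x')²−y'²−z²)/2L = -0.3489
  √(A²+B²)=0.4834;  θ3 = -1.0681+2.3772 ≈ 1.3091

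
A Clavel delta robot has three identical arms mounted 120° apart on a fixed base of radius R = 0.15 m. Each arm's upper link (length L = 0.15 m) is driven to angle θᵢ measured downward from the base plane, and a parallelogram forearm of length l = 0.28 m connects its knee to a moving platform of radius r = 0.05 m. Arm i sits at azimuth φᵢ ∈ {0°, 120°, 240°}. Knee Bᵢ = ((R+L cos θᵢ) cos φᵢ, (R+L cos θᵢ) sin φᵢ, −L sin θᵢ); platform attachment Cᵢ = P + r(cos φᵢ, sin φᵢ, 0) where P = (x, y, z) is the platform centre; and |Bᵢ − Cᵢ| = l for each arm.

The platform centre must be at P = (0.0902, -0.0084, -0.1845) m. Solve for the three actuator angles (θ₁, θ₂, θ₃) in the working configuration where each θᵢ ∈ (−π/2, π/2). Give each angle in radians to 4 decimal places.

arm 1 (φ=0.0°): x'=0.0902, y'=-0.0084
  A=0.0098, B=-0.1845, C=(l²−L²−A²−y'²−z²)/(2L)=0.0723
  γ=atan2(-0.1845,0.0098)=-1.5177;  ψ=arccos(0.3914)=1.1687;  θ1=γ+ψ≈-0.3491
rotate P by −φ2: (-0.0524, -0.0739, -0.1845)
  A=0.1524, B=-0.1845, C=(l²−L²−A²−y'²−z²)/(2L)=-0.0227
  √(A²+B²)=0.2393;  θ2 = -0.8805+1.6660 ≈ 0.7855
φ3=240.0° → target in arm frame (-0.0378, 0.0823)
  A cos θ + B sin θ = C:  0.1378·cos θ + -0.1845·sin θ = -0.0130
  √(A²+B²)=0.2303;  θ3 = -0.9292+1.6274 ≈ 0.6982

θ₁ = -0.3491, θ₂ = 0.7855, θ₃ = 0.6982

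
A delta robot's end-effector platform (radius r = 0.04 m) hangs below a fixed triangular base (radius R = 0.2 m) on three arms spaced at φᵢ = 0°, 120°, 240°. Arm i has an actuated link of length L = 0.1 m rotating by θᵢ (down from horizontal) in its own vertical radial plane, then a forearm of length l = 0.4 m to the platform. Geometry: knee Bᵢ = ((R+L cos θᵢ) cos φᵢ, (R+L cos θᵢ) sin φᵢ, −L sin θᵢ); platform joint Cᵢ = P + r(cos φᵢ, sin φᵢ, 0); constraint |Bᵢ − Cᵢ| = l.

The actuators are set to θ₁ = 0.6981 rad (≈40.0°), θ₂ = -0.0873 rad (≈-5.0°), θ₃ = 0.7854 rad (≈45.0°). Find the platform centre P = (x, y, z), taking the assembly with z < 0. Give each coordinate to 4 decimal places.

arm 1 at φ=0.0°: (R−r)+L cos θ1 = 0.2366;  S1 = (0.2366, 0.0000, -0.0643)
φ2=120.0°: virtual centre (-0.1298, 0.2248, 0.0087), radius l
arm 3 at φ=240.0°: (R−r)+L cos θ3 = 0.2307;  S3 = (-0.1154, -0.1998, -0.0707)
eliminate P² terms by subtracting sphere 1 from 2 and 3
plane₁₂: -0.7328x+0.4497y+0.1460z = 0.0074
det = 0.6094;  x = -0.0034+0.0862z,  y = 0.0108+-0.1841z
into |P−S₁|² = l²: 1.0413z² + 0.0832z + -0.0981 = 0;  Δ = 0.4157;  z = -0.3495 or 0.2696 → z<0 root = -0.3495
x = -0.0336, y = 0.0751

(-0.0336, 0.0751, -0.3495)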